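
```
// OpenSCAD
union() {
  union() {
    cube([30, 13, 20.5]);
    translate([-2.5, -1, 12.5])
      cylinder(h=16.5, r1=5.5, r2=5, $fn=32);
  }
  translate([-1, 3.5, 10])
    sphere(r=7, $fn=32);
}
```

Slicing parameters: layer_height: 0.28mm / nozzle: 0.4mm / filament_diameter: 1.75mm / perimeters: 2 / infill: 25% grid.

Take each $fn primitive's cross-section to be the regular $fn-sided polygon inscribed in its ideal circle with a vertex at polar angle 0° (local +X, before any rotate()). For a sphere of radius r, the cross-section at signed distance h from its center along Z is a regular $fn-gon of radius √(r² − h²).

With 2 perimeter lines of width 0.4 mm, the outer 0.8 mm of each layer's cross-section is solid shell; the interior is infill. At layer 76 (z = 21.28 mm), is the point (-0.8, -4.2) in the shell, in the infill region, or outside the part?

infill

At z = 21.28 mm: the cube is absent (z outside [0, 20.5]); the cone at (-2.5, -1) contributes a regular 32-gon of circumradius 5.234 (interpolated between r1=5.5 and r2=5 at t=0.532); Combining (union): only the cone at (-2.5, -1) is present, so the union is just that shape — 1 connected region; the sphere at (-1, 3.5) is absent (|z−center|=11.280 > r=7); Taking the union: only that combined region is present, so the union is just that shape — 1 connected region. Overall, the cross-section is a single solid region. The nearest boundary edge runs (-0.50, -5.84)→(0.41, -5.35); distance from the point to it = 1.59 mm. The point is inside the cross-section and 1.59 mm from the nearest boundary — more than the 0.8 mm shell width (2 × 0.4), so it's in the infill interior.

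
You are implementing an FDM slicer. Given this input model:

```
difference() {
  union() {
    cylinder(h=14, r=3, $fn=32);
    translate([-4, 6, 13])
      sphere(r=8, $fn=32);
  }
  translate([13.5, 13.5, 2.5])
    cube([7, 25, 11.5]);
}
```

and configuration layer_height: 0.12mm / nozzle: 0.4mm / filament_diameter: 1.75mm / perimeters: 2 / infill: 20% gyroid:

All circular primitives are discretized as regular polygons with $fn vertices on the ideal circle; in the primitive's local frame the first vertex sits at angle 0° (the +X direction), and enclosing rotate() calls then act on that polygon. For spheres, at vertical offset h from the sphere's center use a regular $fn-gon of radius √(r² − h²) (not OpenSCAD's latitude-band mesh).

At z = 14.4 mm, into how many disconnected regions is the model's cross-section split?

1

At z = 14.4 mm: the cylinder does not reach this height (z outside [0, 14]); the sphere at (-4, 6): section is a regular 32-gon, circumradius = √(r²−h²) = √(8²−1.4²) = 7.877; Taking the union: only the r=8 sphere at (-4, 6) is present, so the union is just that shape — 1 connected region; the cube at (13.5, 13.5) is absent (z outside [2.5, 14]); After the difference (first − rest): none of the subtracted shapes is present at this height, so the result so far is unchanged — 1 connected region. The result has 1 disconnected region.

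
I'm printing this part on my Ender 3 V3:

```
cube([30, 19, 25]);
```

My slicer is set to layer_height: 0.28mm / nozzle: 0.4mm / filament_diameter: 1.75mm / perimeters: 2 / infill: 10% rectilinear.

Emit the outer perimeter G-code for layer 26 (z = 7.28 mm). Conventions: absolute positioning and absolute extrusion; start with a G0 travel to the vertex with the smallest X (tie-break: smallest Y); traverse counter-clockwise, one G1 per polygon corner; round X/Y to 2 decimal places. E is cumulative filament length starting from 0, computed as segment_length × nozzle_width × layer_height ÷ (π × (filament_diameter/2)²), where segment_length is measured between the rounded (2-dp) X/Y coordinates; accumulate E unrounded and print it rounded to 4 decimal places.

At z = 7.28 mm: the 30×19 cube contributes its full rectangle. The outline is a single polygon with 4 vertices. Extrusion per mm of travel: 0.4 × 0.28 / (π × 0.875²) = 0.046564. Accumulating E over each segment gives final E = 4.5633.

G0 X0.00 Y0.00 Z7.28
G1 X30.00 Y0.00 E1.3969
G1 X30.00 Y19.00 E2.2816
G1 X0.00 Y19.00 E3.6786
G1 X0.00 Y0.00 E4.5633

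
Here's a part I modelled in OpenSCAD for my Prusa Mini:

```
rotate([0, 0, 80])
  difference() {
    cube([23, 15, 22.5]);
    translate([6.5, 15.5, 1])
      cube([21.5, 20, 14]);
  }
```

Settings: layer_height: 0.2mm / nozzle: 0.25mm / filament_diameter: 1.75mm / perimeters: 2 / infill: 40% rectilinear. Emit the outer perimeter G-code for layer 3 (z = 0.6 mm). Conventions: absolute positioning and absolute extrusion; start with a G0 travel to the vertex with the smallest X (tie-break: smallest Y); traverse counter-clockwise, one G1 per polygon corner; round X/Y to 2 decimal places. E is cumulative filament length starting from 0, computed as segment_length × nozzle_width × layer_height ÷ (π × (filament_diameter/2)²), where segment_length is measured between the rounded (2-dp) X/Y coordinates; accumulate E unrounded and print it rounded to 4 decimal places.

At z = 0.6 mm: the 23×15 cube contributes its full rectangle; the cube at (6.5, 15.5) is absent (z outside [1, 15]); Taking the first minus the rest: none of the subtracted shapes is present at this height, so the 23×15 cube is unchanged — 1 connected region; (rotated 80° about Z; rotation is an isometry so areas/perimeters/island counts are preserved). The outline is a single polygon with 4 vertices. Extrusion per mm of travel: 0.25 × 0.2 / (π × 0.875²) = 0.020788. Accumulating E over each segment gives final E = 1.5799.

G0 X-14.77 Y2.60 Z0.60
G1 X0.00 Y0.00 E0.3118
G1 X3.99 Y22.65 E0.7898
G1 X-10.78 Y25.26 E1.1016
G1 X-14.77 Y2.60 E1.5799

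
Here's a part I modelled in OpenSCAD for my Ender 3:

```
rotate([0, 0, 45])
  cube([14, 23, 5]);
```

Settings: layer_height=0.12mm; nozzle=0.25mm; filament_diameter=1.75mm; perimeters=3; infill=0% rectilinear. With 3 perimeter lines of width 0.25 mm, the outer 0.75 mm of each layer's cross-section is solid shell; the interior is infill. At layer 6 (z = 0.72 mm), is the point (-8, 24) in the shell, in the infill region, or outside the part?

At z = 0.72 mm: the cube is present — its section is the full 14×23 rectangle; (whole slice rotated 45° about Z — lengths, areas and connectivity unchanged). Overall, the cross-section is a single solid region. Undo the 45° rotation: the query point maps to (11.314, 22.627) in the un-rotated model frame. The nearest boundary edge runs (14.00, 23.00)→(0.00, 23.00); distance from the point to it = 0.37 mm. The point is inside the cross-section, 0.37 mm from the nearest boundary — within the 0.75 mm shell band (3 × 0.25).

shell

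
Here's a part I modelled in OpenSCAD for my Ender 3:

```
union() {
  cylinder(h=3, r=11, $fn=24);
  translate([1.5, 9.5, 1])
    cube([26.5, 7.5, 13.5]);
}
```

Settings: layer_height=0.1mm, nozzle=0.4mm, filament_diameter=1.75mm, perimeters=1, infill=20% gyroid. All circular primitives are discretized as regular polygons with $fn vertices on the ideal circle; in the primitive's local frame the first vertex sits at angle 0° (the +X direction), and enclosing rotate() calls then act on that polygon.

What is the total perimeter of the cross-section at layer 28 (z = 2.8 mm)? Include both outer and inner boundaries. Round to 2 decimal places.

At z = 2.8 mm: the r=11 cylinder gives a regular 24-gon of circumradius 11 (constant along its height) (perimeter = 2·24·11.000·sin(180°/24) = 68.92 mm); the 26.5×7.5 cube at (1.5, 9.5) contributes its full rectangle (perimeter 68.00 mm); Taking the union: the regions partially overlap (shared area 3.16 mm²), so the edge portions inside another operand are dropped and the merged outline is re-measured after clipping — boundary = 127.31 mm. Overall, the cross-section is a single solid region. Total boundary length (outer) = 127.31 mm.

127.31 mm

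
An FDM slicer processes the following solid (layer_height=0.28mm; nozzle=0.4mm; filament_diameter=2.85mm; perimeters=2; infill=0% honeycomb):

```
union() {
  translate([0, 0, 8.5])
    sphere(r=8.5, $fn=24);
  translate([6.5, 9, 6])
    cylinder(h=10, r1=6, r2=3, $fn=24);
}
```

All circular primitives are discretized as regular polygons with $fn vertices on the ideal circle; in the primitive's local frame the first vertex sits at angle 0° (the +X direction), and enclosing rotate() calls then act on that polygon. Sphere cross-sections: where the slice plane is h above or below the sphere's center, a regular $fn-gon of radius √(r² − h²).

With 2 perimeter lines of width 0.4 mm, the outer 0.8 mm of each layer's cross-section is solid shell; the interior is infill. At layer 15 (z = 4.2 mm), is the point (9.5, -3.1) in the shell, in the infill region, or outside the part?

outside

At z = 4.2 mm: the r=8.5 sphere contributes a regular 24-gon of circumradius √(8.5²−4.3²) = 7.332; the cone at (6.5, 9) does not reach this height (z outside [6, 16]); Combining (union): only the r=8.5 sphere is present, so the union is just that shape — 1 connected region. Overall, the cross-section is a single solid region. The nearest boundary edge runs (6.35, -3.67)→(7.08, -1.90); distance from the point to it = 2.69 mm. The point is not inside any of the regions above, so it lies outside the cross-section (2.69 mm from the nearest boundary).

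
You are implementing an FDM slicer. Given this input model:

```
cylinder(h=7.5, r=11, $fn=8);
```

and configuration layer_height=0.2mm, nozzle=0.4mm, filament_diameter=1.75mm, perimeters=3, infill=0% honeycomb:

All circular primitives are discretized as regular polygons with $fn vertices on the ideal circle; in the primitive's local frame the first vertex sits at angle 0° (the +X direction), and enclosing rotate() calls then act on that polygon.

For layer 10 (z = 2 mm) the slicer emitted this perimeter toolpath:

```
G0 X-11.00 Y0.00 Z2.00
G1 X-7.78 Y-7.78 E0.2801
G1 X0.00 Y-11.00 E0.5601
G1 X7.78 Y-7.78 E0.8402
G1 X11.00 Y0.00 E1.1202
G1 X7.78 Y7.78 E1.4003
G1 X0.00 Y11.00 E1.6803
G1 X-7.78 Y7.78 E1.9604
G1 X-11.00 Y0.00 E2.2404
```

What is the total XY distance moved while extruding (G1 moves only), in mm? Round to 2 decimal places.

Sum the Euclidean lengths of each G1 segment: total = 67.36 mm.

67.36 mm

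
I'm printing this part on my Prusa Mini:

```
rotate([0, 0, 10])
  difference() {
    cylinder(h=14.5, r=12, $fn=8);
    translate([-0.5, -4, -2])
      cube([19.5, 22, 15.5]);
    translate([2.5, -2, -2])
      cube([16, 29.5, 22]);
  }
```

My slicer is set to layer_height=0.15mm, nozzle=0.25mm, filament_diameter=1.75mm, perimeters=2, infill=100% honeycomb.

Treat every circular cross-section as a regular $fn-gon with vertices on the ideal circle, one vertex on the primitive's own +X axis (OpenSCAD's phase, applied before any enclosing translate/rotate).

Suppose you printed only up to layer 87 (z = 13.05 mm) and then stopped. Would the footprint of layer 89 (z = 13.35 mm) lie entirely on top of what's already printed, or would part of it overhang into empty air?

Compare the two slices. At z = 13.05: the r=12 cylinder contributes a regular 8-gon of circumradius 12 (area = (8/2)·12.000²·sin(360°/8) = 407.29 mm²); the 19.5×22 cube at (-0.5, -4) contributes its full rectangle (area 429.00 mm²); the cube at (2.5, -2) (footprint 16×29.5) is included at this height (area 472.00 mm²); Subtracting the remaining from the first: starting from the r=12 cylinder (407.29 mm²), the 19.5×22 cube at (-0.5, -4) partially overlaps it — only the 154.46 mm² overlap (of its 429.00 mm²) is removed, clipping the outline; the 16×29.5 cube at (2.5, -2) misses the remaining region (no effect) — area = 252.84 mm²; (rotated 10° about Z; rotation is an isometry so areas/perimeters/island counts are preserved). At z = 13.35: the r=12 cylinder gives a regular 8-gon of circumradius 12 (constant along its height) (area = (8/2)·12.000²·sin(360°/8) = 407.29 mm²); the 19.5×22 cube at (-0.5, -4) contributes its full rectangle (area 429.00 mm²); the cube at (2.5, -2) is present — its section is the full 16×29.5 rectangle (area 472.00 mm²); After the difference (first − rest): starting from the r=12 cylinder (407.29 mm²), the 19.5×22 cube at (-0.5, -4) partially overlaps it — only the 154.46 mm² overlap (of its 429.00 mm²) is removed, clipping the outline; the 16×29.5 cube at (2.5, -2) misses the remaining region (no effect) — area = 252.84 mm²; (rotated 10° about Z; rotation is an isometry so areas/perimeters/island counts are preserved). Checking containment: the cross-section at z = 13.35 is a subset of the cross-section at z = 13.05.

entirely on top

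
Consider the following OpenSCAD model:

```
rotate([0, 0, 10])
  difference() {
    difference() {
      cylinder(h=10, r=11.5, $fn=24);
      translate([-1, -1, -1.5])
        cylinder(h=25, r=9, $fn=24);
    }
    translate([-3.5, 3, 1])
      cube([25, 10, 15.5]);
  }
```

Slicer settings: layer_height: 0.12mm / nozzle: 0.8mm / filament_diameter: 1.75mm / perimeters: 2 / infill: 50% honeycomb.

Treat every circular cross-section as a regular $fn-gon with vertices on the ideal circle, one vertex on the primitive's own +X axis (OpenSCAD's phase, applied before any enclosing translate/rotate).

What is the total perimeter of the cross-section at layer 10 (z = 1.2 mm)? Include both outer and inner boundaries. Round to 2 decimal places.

104.78 mm

At z = 1.2 mm: the cylinder: section is a regular 24-gon, circumradius r=11.5 (perimeter = 2·24·11.500·sin(180°/24) = 72.05 mm); the cylinder at (-1, -1): section is a regular 24-gon, circumradius r=9 (perimeter = 2·24·9.000·sin(180°/24) = 56.39 mm); Taking the first minus the rest: starting from the r=11.5 cylinder, the r=9 cylinder at (-1, -1) lies wholly inside it (removes its full 251.57 mm² and its 56.39 mm outline becomes a hole wall) — boundary (outer + 1 inner loop) = 128.44 mm; the cube at (-3.5, 3) (footprint 25×10) is included at this height (perimeter 70.00 mm); Taking the first minus the rest: starting from the result so far, the 25×10 cube at (-3.5, 3) partially overlaps it — only the 57.26 mm² overlap (of its 250.00 mm²) is removed, clipping the outline — boundary = 104.78 mm; (whole slice rotated 10° about Z — lengths, areas and connectivity unchanged). Overall, the cross-section is a single solid region. Total boundary length (outer) = 104.78 mm.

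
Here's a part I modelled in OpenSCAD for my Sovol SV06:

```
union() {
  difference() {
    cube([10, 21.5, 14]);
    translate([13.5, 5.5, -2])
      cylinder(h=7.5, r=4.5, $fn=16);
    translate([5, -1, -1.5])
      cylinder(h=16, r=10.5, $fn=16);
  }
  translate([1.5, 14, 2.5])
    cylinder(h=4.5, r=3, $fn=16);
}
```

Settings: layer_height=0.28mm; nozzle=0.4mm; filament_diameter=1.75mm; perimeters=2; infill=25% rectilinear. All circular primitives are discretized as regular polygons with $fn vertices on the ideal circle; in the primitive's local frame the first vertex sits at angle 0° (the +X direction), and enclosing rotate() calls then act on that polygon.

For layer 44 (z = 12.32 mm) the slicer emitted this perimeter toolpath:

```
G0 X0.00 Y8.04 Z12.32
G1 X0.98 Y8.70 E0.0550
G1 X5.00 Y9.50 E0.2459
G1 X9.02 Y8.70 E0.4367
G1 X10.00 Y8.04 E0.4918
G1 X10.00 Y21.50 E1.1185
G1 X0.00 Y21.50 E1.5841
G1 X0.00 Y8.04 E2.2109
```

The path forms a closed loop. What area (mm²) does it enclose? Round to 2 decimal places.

125.43 mm²

Apply the shoelace formula to the sequence of (X, Y) vertices; enclosed area = 125.43 mm².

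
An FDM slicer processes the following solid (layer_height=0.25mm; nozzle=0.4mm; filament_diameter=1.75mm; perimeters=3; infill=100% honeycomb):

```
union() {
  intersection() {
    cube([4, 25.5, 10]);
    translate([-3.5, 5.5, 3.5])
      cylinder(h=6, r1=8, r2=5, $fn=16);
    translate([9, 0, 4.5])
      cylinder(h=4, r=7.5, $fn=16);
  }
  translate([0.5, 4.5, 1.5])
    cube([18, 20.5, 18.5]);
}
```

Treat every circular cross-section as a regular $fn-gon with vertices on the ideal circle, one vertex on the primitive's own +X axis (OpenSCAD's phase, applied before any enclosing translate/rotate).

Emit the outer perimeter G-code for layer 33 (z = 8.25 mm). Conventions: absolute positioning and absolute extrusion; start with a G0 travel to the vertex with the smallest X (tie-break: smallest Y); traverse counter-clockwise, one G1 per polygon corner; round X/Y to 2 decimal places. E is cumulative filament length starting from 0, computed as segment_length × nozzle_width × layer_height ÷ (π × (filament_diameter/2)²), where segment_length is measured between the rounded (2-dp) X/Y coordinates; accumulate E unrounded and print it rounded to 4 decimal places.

At z = 8.25 mm: the cube is present — its section is the full 4×25.5 rectangle; the cone at (-3.5, 5.5) contributes a regular 16-gon of circumradius 5.625 (interpolated between r1=8 and r2=5 at t=0.792); the r=7.5 cylinder at (9, 0) gives a regular 16-gon of circumradius 7.5 (constant along its height); Taking the intersection: the cone at (-3.5, 5.5) partially overlaps the 4×25.5 cube; clipping to the common part keeps 12.35 mm²; the r=7.5 cylinder at (9, 0) does not overlap the running intersection (empty) — nothing remains; the cube at (0.5, 4.5) is present — its section is the full 18×20.5 rectangle; Taking the union: only the 18×20.5 cube at (0.5, 4.5) is present, so the union is just that shape — 1 connected region. The outline is a single polygon with 4 vertices. Extrusion per mm of travel: 0.4 × 0.25 / (π × 0.875²) = 0.041575. Accumulating E over each segment gives final E = 3.2013.

G0 X0.50 Y4.50 Z8.25
G1 X18.50 Y4.50 E0.7484
G1 X18.50 Y25.00 E1.6006
G1 X0.50 Y25.00 E2.3490
G1 X0.50 Y4.50 E3.2013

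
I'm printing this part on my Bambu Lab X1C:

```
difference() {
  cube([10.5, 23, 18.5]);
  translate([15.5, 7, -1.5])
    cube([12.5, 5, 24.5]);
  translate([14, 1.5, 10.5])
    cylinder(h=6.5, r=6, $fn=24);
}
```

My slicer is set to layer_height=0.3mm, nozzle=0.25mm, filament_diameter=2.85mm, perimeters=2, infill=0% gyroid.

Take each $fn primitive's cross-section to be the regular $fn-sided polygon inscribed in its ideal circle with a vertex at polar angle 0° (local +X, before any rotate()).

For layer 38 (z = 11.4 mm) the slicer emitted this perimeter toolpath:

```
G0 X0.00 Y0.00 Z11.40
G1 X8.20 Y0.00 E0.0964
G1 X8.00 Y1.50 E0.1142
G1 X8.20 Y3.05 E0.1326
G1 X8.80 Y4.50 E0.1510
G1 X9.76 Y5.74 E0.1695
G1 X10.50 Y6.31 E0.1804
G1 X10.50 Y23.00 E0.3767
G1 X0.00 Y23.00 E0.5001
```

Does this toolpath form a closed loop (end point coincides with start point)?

Start point (G0): (0.00, 0.00). End point (last G1): the path does not return to the start — open.

no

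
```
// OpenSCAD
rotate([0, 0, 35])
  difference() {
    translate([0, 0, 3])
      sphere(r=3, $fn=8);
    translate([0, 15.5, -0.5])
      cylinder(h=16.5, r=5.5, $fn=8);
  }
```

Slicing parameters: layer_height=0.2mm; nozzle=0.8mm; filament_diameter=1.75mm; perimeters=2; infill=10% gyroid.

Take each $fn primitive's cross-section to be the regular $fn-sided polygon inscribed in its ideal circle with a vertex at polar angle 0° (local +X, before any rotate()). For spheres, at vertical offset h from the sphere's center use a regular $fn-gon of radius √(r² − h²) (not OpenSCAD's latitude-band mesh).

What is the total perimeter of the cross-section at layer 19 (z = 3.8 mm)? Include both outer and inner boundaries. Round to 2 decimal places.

At z = 3.8 mm: the sphere: section is a regular 8-gon, circumradius = √(r²−h²) = √(3²−0.8²) = 2.891 (perimeter = 2·8·2.891·sin(180°/8) = 17.70 mm); the cylinder at (0, 15.5): section is a regular 8-gon, circumradius r=5.5 (perimeter = 2·8·5.500·sin(180°/8) = 33.68 mm); Subtracting the remaining from the first: starting from the r=3 sphere, the r=5.5 cylinder at (0, 15.5) misses the remaining region (no effect) — boundary = 17.70 mm; (whole slice rotated 35° about Z — lengths, areas and connectivity unchanged). Overall, the cross-section is a single solid region. Total boundary length (outer) = 17.70 mm.

17.70 mm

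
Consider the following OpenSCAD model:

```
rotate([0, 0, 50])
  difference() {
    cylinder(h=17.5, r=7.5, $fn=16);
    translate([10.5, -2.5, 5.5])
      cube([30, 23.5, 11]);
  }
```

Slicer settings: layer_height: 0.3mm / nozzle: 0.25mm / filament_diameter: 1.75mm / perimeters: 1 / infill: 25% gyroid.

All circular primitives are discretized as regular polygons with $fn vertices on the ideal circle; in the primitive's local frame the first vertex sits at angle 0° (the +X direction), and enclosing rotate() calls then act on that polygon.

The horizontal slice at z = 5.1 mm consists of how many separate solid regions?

At z = 5.1 mm: the cylinder: section is a regular 16-gon, circumradius r=7.5; the cube at (10.5, -2.5) does not reach this height (z outside [5.5, 16.5]); After the difference (first − rest): none of the subtracted shapes is present at this height, so the r=7.5 cylinder is unchanged — 1 connected region; (whole slice rotated 50° about Z — lengths, areas and connectivity unchanged). The result has 1 disconnected region.

1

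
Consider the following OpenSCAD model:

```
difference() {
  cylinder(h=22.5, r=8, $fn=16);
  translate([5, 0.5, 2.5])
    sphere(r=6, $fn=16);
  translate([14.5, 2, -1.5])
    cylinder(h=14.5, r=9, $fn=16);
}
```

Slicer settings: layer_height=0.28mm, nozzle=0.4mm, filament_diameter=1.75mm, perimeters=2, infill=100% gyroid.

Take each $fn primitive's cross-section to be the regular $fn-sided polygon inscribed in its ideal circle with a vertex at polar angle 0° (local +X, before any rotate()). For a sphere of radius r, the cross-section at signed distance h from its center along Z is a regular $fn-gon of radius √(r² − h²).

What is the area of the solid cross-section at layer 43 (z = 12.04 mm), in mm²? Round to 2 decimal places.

At z = 12.04 mm: the r=8 cylinder gives a regular 16-gon of circumradius 8 (constant along its height) (area = (16/2)·8.000²·sin(360°/16) = 195.93 mm²); the sphere at (5, 0.5) does not reach this height (|z−center|=9.540 > r=6); the r=9 cylinder at (14.5, 2) contributes a regular 16-gon of circumradius 9 (area = (16/2)·9.000²·sin(360°/16) = 247.98 mm²); Subtracting the remaining from the first: starting from the r=8 cylinder (195.93 mm²), the r=9 cylinder at (14.5, 2) partially overlaps it — only the 11.80 mm² overlap (of its 247.98 mm²) is removed, clipping the outline — area = 184.13 mm². Overall, the cross-section is a single solid region. Net area = 184.13 mm².

184.13 mm²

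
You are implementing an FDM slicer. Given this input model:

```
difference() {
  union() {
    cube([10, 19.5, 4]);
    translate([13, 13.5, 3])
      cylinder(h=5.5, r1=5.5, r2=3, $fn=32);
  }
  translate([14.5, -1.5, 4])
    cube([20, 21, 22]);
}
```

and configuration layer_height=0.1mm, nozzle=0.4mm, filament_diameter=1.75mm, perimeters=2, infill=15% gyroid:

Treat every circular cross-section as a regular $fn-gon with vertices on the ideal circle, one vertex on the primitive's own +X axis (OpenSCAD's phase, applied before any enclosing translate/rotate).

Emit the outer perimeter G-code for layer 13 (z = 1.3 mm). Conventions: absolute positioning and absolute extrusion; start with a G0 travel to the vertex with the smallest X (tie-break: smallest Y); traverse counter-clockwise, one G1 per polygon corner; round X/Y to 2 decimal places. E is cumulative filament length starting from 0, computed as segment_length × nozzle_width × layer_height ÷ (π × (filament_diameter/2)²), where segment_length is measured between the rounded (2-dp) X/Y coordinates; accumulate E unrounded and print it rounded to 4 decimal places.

At z = 1.3 mm: the cube (footprint 10×19.5) is included at this height; the cone at (13, 13.5) does not reach this height (z outside [3, 8.5]); Taking the union: only the 10×19.5 cube is present, so the union is just that shape — 1 connected region; the cube at (14.5, -1.5) is absent (z outside [4, 26]); Subtracting the remaining from the first: none of the subtracted shapes is present at this height, so that combined region is unchanged — 1 connected region. The outline is a single polygon with 4 vertices. Extrusion per mm of travel: 0.4 × 0.1 / (π × 0.875²) = 0.016630. Accumulating E over each segment gives final E = 0.9812.

G0 X0.00 Y0.00 Z1.30
G1 X10.00 Y0.00 E0.1663
G1 X10.00 Y19.50 E0.4906
G1 X0.00 Y19.50 E0.6569
G1 X0.00 Y0.00 E0.9812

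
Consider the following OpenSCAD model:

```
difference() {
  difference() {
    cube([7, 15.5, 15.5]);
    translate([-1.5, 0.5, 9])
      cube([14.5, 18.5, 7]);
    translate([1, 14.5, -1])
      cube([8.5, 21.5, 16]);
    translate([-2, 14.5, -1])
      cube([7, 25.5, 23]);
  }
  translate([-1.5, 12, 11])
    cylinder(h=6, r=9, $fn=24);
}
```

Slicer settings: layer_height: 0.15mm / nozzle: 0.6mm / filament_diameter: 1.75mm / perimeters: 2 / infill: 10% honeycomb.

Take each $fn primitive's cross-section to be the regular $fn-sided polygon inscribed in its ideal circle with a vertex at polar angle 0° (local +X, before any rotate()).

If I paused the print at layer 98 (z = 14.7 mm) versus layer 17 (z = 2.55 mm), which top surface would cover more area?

layer 17 (z = 2.55 mm)

Layer 98 (z = 14.7): the cube is present — its section is the full 7×15.5 rectangle (area 108.50 mm²); the cube at (-1.5, 0.5) (footprint 14.5×18.5) is included at this height (area 268.25 mm²); the cube at (1, 14.5) (footprint 8.5×21.5) is included at this height (area 182.75 mm²); the cube at (-2, 14.5) (footprint 7×25.5) is included at this height (area 178.50 mm²); Subtracting the remaining from the first: starting from the 7×15.5 cube (108.50 mm²), the 14.5×18.5 cube at (-1.5, 0.5) partially overlaps it — only the 105.00 mm² overlap (of its 268.25 mm²) is removed, clipping the outline; the 8.5×21.5 cube at (1, 14.5) misses the remaining region (no effect); the 7×25.5 cube at (-2, 14.5) misses the remaining region (no effect) — area = 3.50 mm²; the cylinder at (-1.5, 12): section is a regular 24-gon, circumradius r=9 (area = (24/2)·9.000²·sin(360°/24) = 251.57 mm²); After the difference (first − rest): starting from that combined region (3.50 mm²), the r=9 cylinder at (-1.5, 12) misses the remaining region (no effect) — area = 3.50 mm². So its area = 3.50 mm². Layer 17 (z = 2.55): the cube is present — its section is the full 7×15.5 rectangle (area 108.50 mm²); the cube at (-1.5, 0.5) does not reach this height (z outside [9, 16]); the 8.5×21.5 cube at (1, 14.5) contributes its full rectangle (area 182.75 mm²); the 7×25.5 cube at (-2, 14.5) contributes its full rectangle (area 178.50 mm²); After the difference (first − rest): starting from the 7×15.5 cube (108.50 mm²), the 8.5×21.5 cube at (1, 14.5) partially overlaps it — only the 6.00 mm² overlap (of its 182.75 mm²) is removed, clipping the outline; the 7×25.5 cube at (-2, 14.5) partially overlaps it — only the 1.00 mm² overlap (of its 178.50 mm²) is removed, clipping the outline — area = 101.50 mm²; the cylinder at (-1.5, 12) is absent (z outside [11, 17]); Subtracting the remaining from the first: none of the subtracted shapes is present at this height, so that combined region is unchanged — area = 101.50 mm². So its area = 101.50 mm². Layer 17 is larger (101.50 vs 3.50 mm²).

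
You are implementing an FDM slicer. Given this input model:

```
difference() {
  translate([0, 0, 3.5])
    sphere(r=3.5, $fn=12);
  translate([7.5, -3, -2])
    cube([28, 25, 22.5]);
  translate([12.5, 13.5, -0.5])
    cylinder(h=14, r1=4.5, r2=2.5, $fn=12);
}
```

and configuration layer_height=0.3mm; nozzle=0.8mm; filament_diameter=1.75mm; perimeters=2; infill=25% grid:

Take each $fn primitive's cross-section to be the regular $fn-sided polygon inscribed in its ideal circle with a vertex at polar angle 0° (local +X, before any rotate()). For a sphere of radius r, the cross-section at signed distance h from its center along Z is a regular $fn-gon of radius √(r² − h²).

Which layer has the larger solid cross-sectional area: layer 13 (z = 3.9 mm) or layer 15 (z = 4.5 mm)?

layer 13 (z = 3.9 mm)

Layer 13 (z = 3.9): the r=3.5 sphere slices to a regular 12-gon of circumradius 3.477 (√(r²−h²) with h=0.4 from center) (area = (12/2)·3.477²·sin(360°/12) = 36.27 mm²); the cube at (7.5, -3) (footprint 28×25) is included at this height (area 700.00 mm²); the cone at (12.5, 13.5) (r1=4.5→r2=2.5) has section circumradius 3.871 here — a regular 12-gon (area = (12/2)·3.871²·sin(360°/12) = 44.96 mm²); Taking the first minus the rest: starting from the r=3.5 sphere (36.27 mm²), the 28×25 cube at (7.5, -3) misses the remaining region (no effect); the cone at (12.5, 13.5) misses the remaining region (no effect) — area = 36.27 mm². So its area = 36.27 mm². Layer 15 (z = 4.5): the r=3.5 sphere contributes a regular 12-gon of circumradius √(3.5²−1²) = 3.354 (area = (12/2)·3.354²·sin(360°/12) = 33.75 mm²); the 28×25 cube at (7.5, -3) contributes its full rectangle (area 700.00 mm²); the cone at (12.5, 13.5): at t=0.357 of its height the radius interpolates to r₁+(r₂−r₁)t = 3.786, giving a regular 12-gon of that circumradius (area = (12/2)·3.786²·sin(360°/12) = 42.99 mm²); Taking the first minus the rest: starting from the r=3.5 sphere (33.75 mm²), the 28×25 cube at (7.5, -3) misses the remaining region (no effect); the cone at (12.5, 13.5) misses the remaining region (no effect) — area = 33.75 mm². So its area = 33.75 mm². Layer 13 is larger (36.27 vs 33.75 mm²).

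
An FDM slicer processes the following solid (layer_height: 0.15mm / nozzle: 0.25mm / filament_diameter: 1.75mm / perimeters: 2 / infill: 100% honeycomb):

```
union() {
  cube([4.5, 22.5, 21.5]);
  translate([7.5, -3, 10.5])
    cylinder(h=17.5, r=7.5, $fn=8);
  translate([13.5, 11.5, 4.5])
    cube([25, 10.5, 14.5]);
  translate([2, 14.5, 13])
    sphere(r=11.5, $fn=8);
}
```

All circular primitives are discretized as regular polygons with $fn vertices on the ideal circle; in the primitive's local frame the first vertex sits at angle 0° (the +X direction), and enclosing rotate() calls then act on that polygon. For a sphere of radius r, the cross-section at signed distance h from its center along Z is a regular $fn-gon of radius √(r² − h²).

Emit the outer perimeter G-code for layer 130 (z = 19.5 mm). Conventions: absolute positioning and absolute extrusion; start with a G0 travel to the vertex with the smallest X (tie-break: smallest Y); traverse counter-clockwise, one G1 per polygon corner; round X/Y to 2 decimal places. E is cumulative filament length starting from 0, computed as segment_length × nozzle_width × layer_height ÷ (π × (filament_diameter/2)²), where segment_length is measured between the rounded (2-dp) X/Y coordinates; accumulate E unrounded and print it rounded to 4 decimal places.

At z = 19.5 mm: the cube is present — its section is the full 4.5×22.5 rectangle; the cylinder at (7.5, -3): section is a regular 8-gon, circumradius r=7.5; the cube at (13.5, 11.5) is not intersected at this z (z outside [4.5, 19]); the r=11.5 sphere at (2, 14.5) slices to a regular 8-gon of circumradius 9.487 (√(r²−h²) with h=6.5 from center); Taking the union: the regions partially overlap (shared area 84.07 mm²), so overlapping operands fuse into one piece — 1 connected region. The outline is a single polygon with 19 vertices. Extrusion per mm of travel: 0.25 × 0.15 / (π × 0.875²) = 0.015591. Accumulating E over each segment gives final E = 1.6218.

G0 X-7.49 Y14.50 Z19.50
G1 X-4.71 Y7.79 E0.1132
G1 X0.00 Y5.84 E0.1927
G1 X0.00 Y0.00 E0.2838
G1 X1.24 Y0.00 E0.3031
G1 X0.00 Y-3.00 E0.3537
G1 X2.20 Y-8.30 E0.4432
G1 X7.50 Y-10.50 E0.5326
G1 X12.80 Y-8.30 E0.6221
G1 X15.00 Y-3.00 E0.7116
G1 X12.80 Y2.30 E0.8010
G1 X7.50 Y4.50 E0.8905
G1 X4.50 Y3.26 E0.9411
G1 X4.50 Y6.05 E0.9846
G1 X8.71 Y7.79 E1.0556
G1 X11.49 Y14.50 E1.1689
G1 X8.71 Y21.21 E1.2821
G1 X2.00 Y23.99 E1.3953
G1 X-4.71 Y21.21 E1.5086
G1 X-7.49 Y14.50 E1.6218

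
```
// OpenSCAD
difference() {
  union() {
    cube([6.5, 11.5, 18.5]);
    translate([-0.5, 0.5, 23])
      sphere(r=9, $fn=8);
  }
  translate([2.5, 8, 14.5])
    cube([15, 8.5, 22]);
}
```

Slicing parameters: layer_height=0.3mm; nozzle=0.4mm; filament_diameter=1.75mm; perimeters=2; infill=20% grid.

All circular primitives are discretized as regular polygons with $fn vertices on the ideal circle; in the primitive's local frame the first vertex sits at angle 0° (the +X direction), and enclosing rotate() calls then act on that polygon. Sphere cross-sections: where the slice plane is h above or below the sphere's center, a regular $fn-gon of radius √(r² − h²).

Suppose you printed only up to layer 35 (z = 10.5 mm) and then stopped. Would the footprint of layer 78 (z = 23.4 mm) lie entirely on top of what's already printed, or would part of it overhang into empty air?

Compare the two slices. At z = 10.5: the 6.5×11.5 cube contributes its full rectangle (area 74.75 mm²); the sphere at (-0.5, 0.5) does not reach this height (|z−center|=12.500 > r=9); Taking the union: only the 6.5×11.5 cube is present, so the union is just that shape — area = 74.75 mm²; the cube at (2.5, 8) does not reach this height (z outside [14.5, 36.5]); Taking the first minus the rest: none of the subtracted shapes is present at this height, so that combined region is unchanged — area = 74.75 mm². At z = 23.4: the cube does not reach this height (z outside [0, 18.5]); the r=9 sphere at (-0.5, 0.5) slices to a regular 8-gon of circumradius 8.991 (√(r²−h²) with h=0.4 from center) (area = (8/2)·8.991²·sin(360°/8) = 228.65 mm²); Combining (union): only the r=9 sphere at (-0.5, 0.5) is present, so the union is just that shape — area = 228.65 mm²; the 15×8.5 cube at (2.5, 8) contributes its full rectangle (area 127.50 mm²); After the difference (first − rest): starting from that combined region (228.65 mm²), the 15×8.5 cube at (2.5, 8) partially overlaps it — only the 0.07 mm² overlap (of its 127.50 mm²) is removed, clipping the outline — area = 228.58 mm². Checking containment: at z = 23.4 the cross-section extends beyond the z = 10.5 cross-section by about 177.47 mm².

part overhangs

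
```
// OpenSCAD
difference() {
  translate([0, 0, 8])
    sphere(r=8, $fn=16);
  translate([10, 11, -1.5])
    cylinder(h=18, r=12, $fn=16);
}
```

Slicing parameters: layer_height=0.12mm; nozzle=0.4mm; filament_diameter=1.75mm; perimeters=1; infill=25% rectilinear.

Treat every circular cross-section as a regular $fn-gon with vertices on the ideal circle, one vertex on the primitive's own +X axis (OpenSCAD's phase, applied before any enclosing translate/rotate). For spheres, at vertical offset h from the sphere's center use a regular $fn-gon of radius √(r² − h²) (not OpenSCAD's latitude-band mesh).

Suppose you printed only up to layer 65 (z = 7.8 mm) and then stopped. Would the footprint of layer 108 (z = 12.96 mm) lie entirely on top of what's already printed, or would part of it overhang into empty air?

Compare the two slices. At z = 7.8: the sphere: section is a regular 16-gon, circumradius = √(r²−h²) = √(8²−0.2²) = 7.997 (area = (16/2)·7.997²·sin(360°/16) = 195.81 mm²); the r=12 cylinder at (10, 11) gives a regular 16-gon of circumradius 12 (constant along its height) (area = (16/2)·12.000²·sin(360°/16) = 440.85 mm²); After the difference (first − rest): starting from the r=8 sphere (195.81 mm²), the r=12 cylinder at (10, 11) partially overlaps it — only the 42.23 mm² overlap (of its 440.85 mm²) is removed, clipping the outline — area = 153.58 mm². At z = 12.96: the sphere: section is a regular 16-gon, circumradius = √(r²−h²) = √(8²−4.96²) = 6.277 (area = (16/2)·6.277²·sin(360°/16) = 120.62 mm²); the r=12 cylinder at (10, 11) gives a regular 16-gon of circumradius 12 (constant along its height) (area = (16/2)·12.000²·sin(360°/16) = 440.85 mm²); After the difference (first − rest): starting from the r=8 sphere (120.62 mm²), the r=12 cylinder at (10, 11) partially overlaps it — only the 20.70 mm² overlap (of its 440.85 mm²) is removed, clipping the outline — area = 99.91 mm². Checking containment: the cross-section at z = 12.96 is a subset of the cross-section at z = 7.8.

entirely on top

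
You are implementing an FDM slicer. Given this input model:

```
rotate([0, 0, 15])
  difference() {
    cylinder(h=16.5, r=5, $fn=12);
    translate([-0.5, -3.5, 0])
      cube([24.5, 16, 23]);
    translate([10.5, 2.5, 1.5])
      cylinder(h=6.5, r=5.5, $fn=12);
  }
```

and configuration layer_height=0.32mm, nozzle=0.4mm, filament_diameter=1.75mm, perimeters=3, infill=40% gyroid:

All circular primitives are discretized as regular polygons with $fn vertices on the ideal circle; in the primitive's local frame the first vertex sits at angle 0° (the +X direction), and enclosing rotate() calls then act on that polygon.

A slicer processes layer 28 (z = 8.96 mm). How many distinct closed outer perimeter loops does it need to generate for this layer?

At z = 8.96 mm: the r=5 cylinder gives a regular 12-gon of circumradius 5 (constant along its height); the cube at (-0.5, -3.5) is present — its section is the full 24.5×16 rectangle; the cylinder at (10.5, 2.5) does not reach this height (z outside [1.5, 8]); Subtracting the remaining from the first: starting from the r=5 cylinder, the 24.5×16 cube at (-0.5, -3.5) partially overlaps it — only the 38.46 mm² overlap (of its 392.00 mm²) is removed, clipping the outline — 1 connected region; (whole slice rotated 15° about Z — lengths, areas and connectivity unchanged). The result has 1 disconnected region.

1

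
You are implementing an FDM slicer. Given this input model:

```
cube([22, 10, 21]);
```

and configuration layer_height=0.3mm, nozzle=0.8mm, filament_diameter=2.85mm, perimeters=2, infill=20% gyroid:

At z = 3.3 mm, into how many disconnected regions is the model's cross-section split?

At z = 3.3 mm: the 22×10 cube contributes its full rectangle. The result has 1 disconnected region.

1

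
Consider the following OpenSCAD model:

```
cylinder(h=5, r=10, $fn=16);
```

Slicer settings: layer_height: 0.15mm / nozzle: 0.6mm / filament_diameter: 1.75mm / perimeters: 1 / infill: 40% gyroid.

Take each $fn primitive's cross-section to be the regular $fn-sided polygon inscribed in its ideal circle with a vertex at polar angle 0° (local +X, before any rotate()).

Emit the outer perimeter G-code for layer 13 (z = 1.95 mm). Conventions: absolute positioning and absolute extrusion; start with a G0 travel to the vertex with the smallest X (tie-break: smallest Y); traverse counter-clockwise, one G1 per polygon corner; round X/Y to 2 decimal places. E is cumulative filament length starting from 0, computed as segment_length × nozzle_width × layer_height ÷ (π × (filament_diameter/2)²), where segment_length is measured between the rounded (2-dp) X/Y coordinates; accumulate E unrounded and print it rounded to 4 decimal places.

At z = 1.95 mm: the r=10 cylinder gives a regular 16-gon of circumradius 10 (constant along its height). The outline is a single polygon with 16 vertices. Extrusion per mm of travel: 0.6 × 0.15 / (π × 0.875²) = 0.037418. Accumulating E over each segment gives final E = 2.3361.

G0 X-10.00 Y0.00 Z1.95
G1 X-9.24 Y-3.83 E0.1461
G1 X-7.07 Y-7.07 E0.2920
G1 X-3.83 Y-9.24 E0.4379
G1 X0.00 Y-10.00 E0.5840
G1 X3.83 Y-9.24 E0.7301
G1 X7.07 Y-7.07 E0.8760
G1 X9.24 Y-3.83 E1.0220
G1 X10.00 Y0.00 E1.1681
G1 X9.24 Y3.83 E1.3142
G1 X7.07 Y7.07 E1.4601
G1 X3.83 Y9.24 E1.6060
G1 X0.00 Y10.00 E1.7521
G1 X-3.83 Y9.24 E1.8982
G1 X-7.07 Y7.07 E2.0441
G1 X-9.24 Y3.83 E2.1900
G1 X-10.00 Y0.00 E2.3361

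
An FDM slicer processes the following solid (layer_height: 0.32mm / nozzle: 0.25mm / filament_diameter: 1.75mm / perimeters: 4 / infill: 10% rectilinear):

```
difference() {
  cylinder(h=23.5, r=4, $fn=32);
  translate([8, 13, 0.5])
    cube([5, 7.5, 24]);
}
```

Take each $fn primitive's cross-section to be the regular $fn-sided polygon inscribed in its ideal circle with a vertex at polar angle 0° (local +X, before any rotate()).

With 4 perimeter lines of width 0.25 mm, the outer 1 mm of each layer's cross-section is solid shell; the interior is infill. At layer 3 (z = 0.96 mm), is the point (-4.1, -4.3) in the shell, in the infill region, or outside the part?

outside

At z = 0.96 mm: the r=4 cylinder contributes a regular 32-gon of circumradius 4; the cube at (8, 13) is present — its section is the full 5×7.5 rectangle; After the difference (first − rest): starting from the r=4 cylinder, the 5×7.5 cube at (8, 13) misses the remaining region (no effect) — 1 connected region. Overall, the cross-section is a single solid region. The nearest boundary edge runs (-2.22, -3.33)→(-2.83, -2.83); distance from the point to it = 1.94 mm. The point is not inside any of the regions above, so it lies outside the cross-section (1.94 mm from the nearest boundary).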